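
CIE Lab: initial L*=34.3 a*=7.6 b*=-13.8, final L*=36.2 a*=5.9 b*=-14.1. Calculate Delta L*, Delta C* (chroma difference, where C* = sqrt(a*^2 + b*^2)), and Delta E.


Delta L* = 36.2 - 34.3 = 1.9
C1* = sqrt((7.6)^2 + (-13.8)^2) = 15.754
C2* = sqrt((5.9)^2 + (-14.1)^2) = 15.285
Delta C* = 15.285 - 15.754 = -0.47
Delta E = sqrt((1.9)^2 + (-1.7)^2 + (-0.3)^2) = 2.57


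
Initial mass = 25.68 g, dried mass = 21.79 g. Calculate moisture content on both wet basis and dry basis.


Moisture lost = 25.68 - 21.79 = 3.89 g
Wet basis MC = 3.89 / 25.68 x 100 = 15.1%
Dry basis MC = 3.89 / 21.79 x 100 = 17.9%


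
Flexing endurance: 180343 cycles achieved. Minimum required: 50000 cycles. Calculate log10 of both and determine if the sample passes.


log10(180343) = 5.26
log10(50000) = 4.70
Passes: Yes


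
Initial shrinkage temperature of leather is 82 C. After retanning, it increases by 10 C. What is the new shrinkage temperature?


New Ts = 82 + 10 = 92 C


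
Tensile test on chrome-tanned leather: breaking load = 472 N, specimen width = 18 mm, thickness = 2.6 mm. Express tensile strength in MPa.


10.09 MPa

Cross-section = 18 x 2.6 = 46.8 mm^2
TS = 472 / 46.8 = 10.09 MPa
(1 N/mm^2 = 1 MPa)


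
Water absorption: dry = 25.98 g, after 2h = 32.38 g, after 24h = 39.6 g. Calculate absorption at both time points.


2h absorption = 24.6%
24h absorption = 52.4%

WA (2h) = (32.38 - 25.98) / 25.98 x 100 = 24.6%
WA (24h) = (39.6 - 25.98) / 25.98 x 100 = 52.4%


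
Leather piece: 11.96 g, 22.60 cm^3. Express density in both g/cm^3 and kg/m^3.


0.529 g/cm^3
529 kg/m^3

Density = 11.96 / 22.60 = 0.529 g/cm^3
Convert: 0.529 x 1000 = 529 kg/m^3


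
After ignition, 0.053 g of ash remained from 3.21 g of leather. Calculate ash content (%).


Ash% = 0.053 / 3.21 x 100
Ash% = 1.65%


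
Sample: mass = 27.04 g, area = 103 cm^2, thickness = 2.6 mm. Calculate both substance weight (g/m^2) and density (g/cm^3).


SW = 27.04 / 103 x 10000 = 2625.2 g/m^2
Volume = 103 x 2.6 / 10 = 26.78 cm^3
Density = 27.04 / 26.78 = 1.010 g/cm^3


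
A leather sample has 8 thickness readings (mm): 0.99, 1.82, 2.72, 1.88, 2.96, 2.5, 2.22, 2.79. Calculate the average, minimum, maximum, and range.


Average = 2.24 mm
Min = 0.99 mm
Max = 2.96 mm
Range = 1.97 mm

Sum = 17.88
Average = 17.88 / 8 = 2.24 mm
Minimum = 0.99 mm
Maximum = 2.96 mm
Range = 2.96 - 0.99 = 1.97 mm


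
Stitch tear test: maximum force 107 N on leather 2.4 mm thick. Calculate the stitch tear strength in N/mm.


44.6 N/mm

Stitch tear strength = force / thickness
STS = 107 / 2.4 = 44.6 N/mm


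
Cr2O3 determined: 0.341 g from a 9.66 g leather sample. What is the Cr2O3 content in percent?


Cr2O3% = 0.341 / 9.66 x 100
Cr2O3% = 3.53%


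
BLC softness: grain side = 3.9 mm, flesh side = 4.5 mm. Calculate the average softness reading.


Average = (3.9 + 4.5) / 2
Average = 4.20 mm


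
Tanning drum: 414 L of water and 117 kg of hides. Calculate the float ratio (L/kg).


3.5

Float ratio = water / hide weight
Ratio = 414 / 117 = 3.5


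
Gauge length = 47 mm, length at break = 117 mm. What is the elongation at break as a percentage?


148.9%

Extension = 117 - 47 = 70 mm
Elongation = 70 / 47 x 100 = 148.9%


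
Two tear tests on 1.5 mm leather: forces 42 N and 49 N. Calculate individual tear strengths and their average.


Tear 1 = 42 / 1.5 = 28.0 N/mm
Tear 2 = 49 / 1.5 = 32.7 N/mm
Average = (28.0 + 32.7) / 2 = 30.4 N/mm


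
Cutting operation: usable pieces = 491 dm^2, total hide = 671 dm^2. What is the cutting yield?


73.2%


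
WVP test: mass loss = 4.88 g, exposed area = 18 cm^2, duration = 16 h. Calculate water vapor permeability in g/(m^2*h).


WVP = mass_loss / (area x time) x 10000
WVP = 4.88 / (18 x 16) x 10000
WVP = 4.88 / 288 x 10000 = 169.44 g/(m^2*h)


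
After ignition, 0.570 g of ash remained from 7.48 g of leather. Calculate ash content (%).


Ash% = 0.570 / 7.48 x 100
Ash% = 7.62%


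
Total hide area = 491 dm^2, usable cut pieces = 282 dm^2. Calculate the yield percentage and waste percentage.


Yield = 57.4%
Waste = 42.6%


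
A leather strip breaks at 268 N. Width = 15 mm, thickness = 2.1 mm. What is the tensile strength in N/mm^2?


8.51 N/mm^2


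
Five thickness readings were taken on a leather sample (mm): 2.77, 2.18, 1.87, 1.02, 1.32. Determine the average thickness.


1.83 mm


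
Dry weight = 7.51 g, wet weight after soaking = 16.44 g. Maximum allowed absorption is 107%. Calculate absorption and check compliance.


Absorption = 118.9%
Compliant: No


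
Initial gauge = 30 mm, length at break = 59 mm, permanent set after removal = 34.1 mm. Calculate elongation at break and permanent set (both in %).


Elongation at break = (59 - 30) / 30 x 100 = 96.7%
Permanent set = (34.1 - 30) / 30 x 100 = 13.7%


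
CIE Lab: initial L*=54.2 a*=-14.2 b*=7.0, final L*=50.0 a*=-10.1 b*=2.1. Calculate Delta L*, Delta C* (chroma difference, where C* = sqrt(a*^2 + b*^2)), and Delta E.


Delta L* = -4.2
Delta C* = -5.52
Delta E = 7.65

Delta L* = 50.0 - 54.2 = -4.2
C1* = sqrt((-14.2)^2 + (7.0)^2) = 15.832
C2* = sqrt((-10.1)^2 + (2.1)^2) = 10.316
Delta C* = 10.316 - 15.832 = -5.52
Delta E = sqrt((-4.2)^2 + (4.1)^2 + (-4.9)^2) = 7.65


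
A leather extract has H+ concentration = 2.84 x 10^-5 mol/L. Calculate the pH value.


pH = 4.55


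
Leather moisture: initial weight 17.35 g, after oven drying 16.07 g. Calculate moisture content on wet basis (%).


7.4%

Moisture = 17.35 - 16.07 = 1.28 g
MC = 1.28 / 17.35 x 100 = 7.4%


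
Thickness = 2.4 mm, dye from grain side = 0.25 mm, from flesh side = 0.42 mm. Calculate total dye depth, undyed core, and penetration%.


Total dyed = 0.25 + 0.42 = 0.67 mm
Undyed core = 2.4 - 0.67 = 1.73 mm
Penetration = 0.67 / 2.4 x 100 = 27.9%


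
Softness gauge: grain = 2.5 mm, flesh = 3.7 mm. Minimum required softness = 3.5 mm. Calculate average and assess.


Average softness = 3.10 mm
Meets requirement: No

Average = (2.5 + 3.7) / 2 = 3.10 mm
Minimum = 3.5 mm
Meets requirement: No


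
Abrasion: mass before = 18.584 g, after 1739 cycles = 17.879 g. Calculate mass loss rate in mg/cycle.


Mass loss = 18.584 - 17.879 = 0.705 g
Rate = 0.705 / 1739 x 1000 = 0.405 mg/cycle


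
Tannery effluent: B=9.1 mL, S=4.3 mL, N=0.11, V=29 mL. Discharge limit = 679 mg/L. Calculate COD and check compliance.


COD = (9.1 - 4.3) x 0.11 x 8000 / 29 = 145.7 mg/L
Limit: 679 mg/L
Compliant: Yes


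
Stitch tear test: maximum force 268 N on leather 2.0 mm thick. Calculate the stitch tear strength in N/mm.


134.0 N/mm

Stitch tear strength = force / thickness
STS = 268 / 2.0 = 134.0 N/mm


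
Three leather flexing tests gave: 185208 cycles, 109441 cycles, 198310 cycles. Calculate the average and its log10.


Average = 164320 cycles
log10 = 5.22

Average = (185208 + 109441 + 198310) / 3 = 164320 cycles
log10(164320) = 5.22


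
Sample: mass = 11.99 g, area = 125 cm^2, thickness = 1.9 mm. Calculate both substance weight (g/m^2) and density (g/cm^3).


Substance weight = 959.2 g/m^2
Density = 0.505 g/cm^3

SW = 11.99 / 125 x 10000 = 959.2 g/m^2
Volume = 125 x 1.9 / 10 = 23.75 cm^3
Density = 11.99 / 23.75 = 0.505 g/cm^3


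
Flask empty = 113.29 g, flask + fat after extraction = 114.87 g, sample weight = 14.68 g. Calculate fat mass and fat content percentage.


Fat mass = 1.58 g
Fat content = 10.8%


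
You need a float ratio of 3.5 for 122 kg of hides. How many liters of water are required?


427.0 L

Water = hide weight x target ratio
Water = 122 x 3.5 = 427.0 L


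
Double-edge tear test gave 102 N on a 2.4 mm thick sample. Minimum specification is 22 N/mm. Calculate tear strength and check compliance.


Tear strength = 102 / 2.4 = 42.5 N/mm
Required minimum = 22 N/mm
Compliant: Yes


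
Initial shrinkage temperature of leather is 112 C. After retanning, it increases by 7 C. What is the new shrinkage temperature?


119 C


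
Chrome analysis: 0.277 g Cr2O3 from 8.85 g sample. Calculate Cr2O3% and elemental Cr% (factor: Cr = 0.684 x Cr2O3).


Cr2O3% = 0.277 / 8.85 x 100 = 3.13%
Cr% = 3.13 x 0.684 = 2.14%


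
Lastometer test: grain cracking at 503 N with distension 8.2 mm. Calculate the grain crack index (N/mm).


Grain crack index = force / distension
Index = 503 / 8.2 = 61.3 N/mm


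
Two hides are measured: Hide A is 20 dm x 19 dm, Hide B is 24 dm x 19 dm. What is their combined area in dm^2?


836 dm^2

Hide A area = 20 x 19 = 380 dm^2
Hide B area = 24 x 19 = 456 dm^2
Total = 380 + 456 = 836 dm^2


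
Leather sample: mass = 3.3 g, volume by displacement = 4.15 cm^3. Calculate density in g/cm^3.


0.795 g/cm^3

Density = mass / volume
Density = 3.3 / 4.15 = 0.795 g/cm^3


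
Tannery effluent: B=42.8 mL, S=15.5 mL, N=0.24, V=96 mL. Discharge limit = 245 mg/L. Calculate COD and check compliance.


COD = 546.0 mg/L
Compliant: No


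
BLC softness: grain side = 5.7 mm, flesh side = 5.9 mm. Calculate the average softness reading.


Average = (5.7 + 5.9) / 2
Average = 5.80 mm


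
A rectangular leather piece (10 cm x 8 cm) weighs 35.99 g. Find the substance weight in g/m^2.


Area = 10 x 8 = 80 cm^2
SW = 35.99 / 80 x 10000 = 4498.8 g/m^2


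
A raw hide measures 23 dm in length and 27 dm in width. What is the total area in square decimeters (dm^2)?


621 dm^2


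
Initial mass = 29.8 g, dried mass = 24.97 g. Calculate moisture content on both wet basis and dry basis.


Moisture lost = 29.8 - 24.97 = 4.83 g
Wet basis MC = 4.83 / 29.8 x 100 = 16.2%
Dry basis MC = 4.83 / 24.97 x 100 = 19.3%


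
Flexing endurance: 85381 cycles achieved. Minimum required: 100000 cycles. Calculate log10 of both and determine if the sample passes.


log10(85381) = 4.93
log10(100000) = 5.00
Passes: No


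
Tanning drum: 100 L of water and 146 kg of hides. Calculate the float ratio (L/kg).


Float ratio = water / hide weight
Ratio = 100 / 146 = 0.7


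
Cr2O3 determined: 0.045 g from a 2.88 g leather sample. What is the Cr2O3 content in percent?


1.56%

Cr2O3% = 0.045 / 2.88 x 100
Cr2O3% = 1.56%


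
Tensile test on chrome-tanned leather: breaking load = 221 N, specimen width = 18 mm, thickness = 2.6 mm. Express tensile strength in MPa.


4.72 MPa

Cross-section = 18 x 2.6 = 46.8 mm^2
TS = 221 / 46.8 = 4.72 MPa
(1 N/mm^2 = 1 MPa)


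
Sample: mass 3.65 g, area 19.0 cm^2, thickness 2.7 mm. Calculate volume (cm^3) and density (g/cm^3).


Volume = 5.130 cm^3
Density = 0.712 g/cm^3

Thickness in cm = 2.7 / 10 = 0.27 cm
Volume = 19.0 x 0.27 = 5.130 cm^3
Density = 3.65 / 5.130 = 0.712 g/cm^3


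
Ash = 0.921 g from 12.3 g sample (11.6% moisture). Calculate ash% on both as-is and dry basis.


As-is ash = 7.49%
Dry-basis ash = 8.47%

As-is ash% = 0.921 / 12.3 x 100 = 7.49%
Dry mass = 12.3 x (100 - 11.6) / 100 = 10.8732 g
Dry-basis ash% = 0.921 / 10.8732 x 100 = 8.47%


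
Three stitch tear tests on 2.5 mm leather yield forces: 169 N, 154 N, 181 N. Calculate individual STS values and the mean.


STS1 = 67.6 N/mm
STS2 = 61.6 N/mm
STS3 = 72.4 N/mm
Mean = 67.2 N/mm

STS1 = 169 / 2.5 = 67.6 N/mm
STS2 = 154 / 2.5 = 61.6 N/mm
STS3 = 181 / 2.5 = 72.4 N/mm
Mean = (67.6 + 61.6 + 72.4) / 3 = 67.2 N/mm


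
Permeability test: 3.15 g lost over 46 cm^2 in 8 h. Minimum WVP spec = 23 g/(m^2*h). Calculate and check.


WVP = 85.60 g/(m^2*h)
Meets specification: Yes

WVP = 3.15 / (46 x 8) x 10000 = 85.60 g/(m^2*h)
Minimum: 23 g/(m^2*h)
Meets spec: Yes


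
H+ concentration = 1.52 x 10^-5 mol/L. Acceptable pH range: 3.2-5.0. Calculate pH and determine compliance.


pH = -log10(1.52 x 10^-5) = 4.82
Range: 3.2 to 5.0
Compliant: Yes


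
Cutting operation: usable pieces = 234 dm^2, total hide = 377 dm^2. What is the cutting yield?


Yield = usable / total x 100
Yield = 234 / 377 x 100 = 62.1%


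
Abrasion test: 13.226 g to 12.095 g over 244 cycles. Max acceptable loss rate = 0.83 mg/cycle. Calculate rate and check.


Rate = 4.635 mg/cycle
Passes: No


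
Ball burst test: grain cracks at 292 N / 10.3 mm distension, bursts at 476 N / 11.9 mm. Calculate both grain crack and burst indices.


Crack index = 292 / 10.3 = 28.3 N/mm
Burst index = 476 / 11.9 = 40.0 N/mm


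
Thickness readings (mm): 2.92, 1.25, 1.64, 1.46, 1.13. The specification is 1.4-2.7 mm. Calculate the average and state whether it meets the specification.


Sum = 8.40
Average = 8.40 / 5 = 1.68 mm
Specification range: 1.4 to 2.7 mm
Within spec: Yes


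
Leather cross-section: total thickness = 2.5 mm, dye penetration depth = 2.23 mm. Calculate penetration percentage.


Penetration% = 2.23 / 2.5 x 100
Penetration = 89.2%


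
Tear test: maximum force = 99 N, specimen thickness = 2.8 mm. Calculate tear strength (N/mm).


35.4 N/mm


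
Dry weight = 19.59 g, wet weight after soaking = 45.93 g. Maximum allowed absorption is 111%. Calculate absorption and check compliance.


WA = (45.93 - 19.59) / 19.59 x 100 = 134.5%
Maximum allowed: 111%
Compliant: No


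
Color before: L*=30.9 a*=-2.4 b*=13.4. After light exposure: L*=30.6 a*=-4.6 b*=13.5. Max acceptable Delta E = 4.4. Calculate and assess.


Delta E = 2.22
Passes: Yes

dL = -0.3, da = -2.2, db = 0.1
dE = sqrt((-0.3)^2 + (-2.2)^2 + (0.1)^2) = 2.22
Max = 4.4
Passes: Yes


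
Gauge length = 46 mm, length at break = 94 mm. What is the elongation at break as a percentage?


104.3%


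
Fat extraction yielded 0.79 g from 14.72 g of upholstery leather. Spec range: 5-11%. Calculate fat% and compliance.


Fat% = 0.79 / 14.72 x 100 = 5.4%
Spec range: 5-11%
Compliant: Yes


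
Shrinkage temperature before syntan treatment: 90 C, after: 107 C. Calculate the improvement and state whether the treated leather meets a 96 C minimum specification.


Improvement = 17 C
Meets 96 C spec: Yes


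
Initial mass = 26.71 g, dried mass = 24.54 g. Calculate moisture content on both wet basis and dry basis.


Moisture lost = 26.71 - 24.54 = 2.17 g
Wet basis MC = 2.17 / 26.71 x 100 = 8.1%
Dry basis MC = 2.17 / 24.54 x 100 = 8.8%


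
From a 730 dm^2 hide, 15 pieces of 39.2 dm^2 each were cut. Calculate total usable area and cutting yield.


Usable area = 588.0 dm^2
Yield = 80.5%


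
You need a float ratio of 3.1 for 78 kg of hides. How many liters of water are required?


241.8 L


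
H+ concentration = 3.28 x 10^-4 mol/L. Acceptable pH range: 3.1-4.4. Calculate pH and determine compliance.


pH = 3.48
Compliant: Yes

pH = -log10(3.28 x 10^-4) = 3.48
Range: 3.1 to 4.4
Compliant: Yes


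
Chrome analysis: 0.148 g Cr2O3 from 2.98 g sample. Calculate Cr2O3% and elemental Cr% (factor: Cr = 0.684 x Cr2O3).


Cr2O3 = 4.97%
Cr = 3.40%

Cr2O3% = 0.148 / 2.98 x 100 = 4.97%
Cr% = 4.97 x 0.684 = 3.40%


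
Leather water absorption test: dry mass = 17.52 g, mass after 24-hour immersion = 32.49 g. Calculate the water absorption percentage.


Water absorbed = 32.49 - 17.52 = 14.97 g
WA% = 14.97 / 17.52 x 100 = 85.4%


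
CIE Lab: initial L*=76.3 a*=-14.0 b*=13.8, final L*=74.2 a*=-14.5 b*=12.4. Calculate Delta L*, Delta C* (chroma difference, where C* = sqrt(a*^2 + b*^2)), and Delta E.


Delta L* = 74.2 - 76.3 = -2.1
C1* = sqrt((-14.0)^2 + (13.8)^2) = 19.658
C2* = sqrt((-14.5)^2 + (12.4)^2) = 19.079
Delta C* = 19.079 - 19.658 = -0.58
Delta E = sqrt((-2.1)^2 + (-0.5)^2 + (-1.4)^2) = 2.57


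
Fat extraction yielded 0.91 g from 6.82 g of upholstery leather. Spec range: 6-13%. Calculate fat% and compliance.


Fat% = 0.91 / 6.82 x 100 = 13.3%
Spec range: 6-13%
Compliant: No


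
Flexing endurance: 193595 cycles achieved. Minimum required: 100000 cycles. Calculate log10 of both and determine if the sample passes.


Achieved: log10 = 5.29
Required: log10 = 5.00
Passes: Yes

log10(193595) = 5.29
log10(100000) = 5.00
Passes: Yes


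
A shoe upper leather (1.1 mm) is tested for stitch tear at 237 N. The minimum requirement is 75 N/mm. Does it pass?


STS = 237 / 1.1 = 215.5 N/mm
Minimum required: 75 N/mm
Passes: Yes


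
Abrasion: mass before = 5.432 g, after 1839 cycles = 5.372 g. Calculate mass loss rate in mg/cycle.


Mass loss = 5.432 - 5.372 = 0.060 g
Rate = 0.060 / 1839 x 1000 = 0.033 mg/cycle


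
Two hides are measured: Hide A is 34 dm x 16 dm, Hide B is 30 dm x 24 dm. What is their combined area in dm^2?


Hide A area = 34 x 16 = 544 dm^2
Hide B area = 30 x 24 = 720 dm^2
Total = 544 + 720 = 1264 dm^2


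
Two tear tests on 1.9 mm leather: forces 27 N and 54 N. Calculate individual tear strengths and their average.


Tear 1 = 14.2 N/mm
Tear 2 = 28.4 N/mm
Average = 21.3 N/mm


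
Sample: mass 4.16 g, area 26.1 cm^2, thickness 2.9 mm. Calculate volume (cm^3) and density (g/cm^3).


Volume = 7.569 cm^3
Density = 0.550 g/cm^3


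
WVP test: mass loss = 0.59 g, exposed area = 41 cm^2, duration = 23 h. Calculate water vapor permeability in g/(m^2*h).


WVP = mass_loss / (area x time) x 10000
WVP = 0.59 / (41 x 23) x 10000
WVP = 0.59 / 943 x 10000 = 6.26 g/(m^2*h)


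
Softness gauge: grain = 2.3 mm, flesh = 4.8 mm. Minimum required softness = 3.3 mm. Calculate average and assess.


Average = (2.3 + 4.8) / 2 = 3.55 mm
Minimum = 3.3 mm
Meets requirement: Yes


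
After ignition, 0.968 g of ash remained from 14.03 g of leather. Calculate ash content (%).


6.90%


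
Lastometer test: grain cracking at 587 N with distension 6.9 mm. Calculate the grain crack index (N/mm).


Grain crack index = force / distension
Index = 587 / 6.9 = 85.1 N/mm


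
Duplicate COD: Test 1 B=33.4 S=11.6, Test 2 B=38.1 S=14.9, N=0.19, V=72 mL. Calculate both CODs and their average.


COD1 = (33.4 - 11.6) x 0.19 x 8000 / 72 = 460.2 mg/L
COD2 = (38.1 - 14.9) x 0.19 x 8000 / 72 = 489.8 mg/L
Average = (460.2 + 489.8) / 2 = 475.0 mg/L


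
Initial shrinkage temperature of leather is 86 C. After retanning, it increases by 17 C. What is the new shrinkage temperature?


103 C


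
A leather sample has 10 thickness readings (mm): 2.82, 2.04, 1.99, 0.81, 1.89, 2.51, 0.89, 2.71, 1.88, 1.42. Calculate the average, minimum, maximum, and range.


Sum = 18.96
Average = 18.96 / 10 = 1.90 mm
Minimum = 0.81 mm
Maximum = 2.82 mm
Range = 2.82 - 0.81 = 2.01 mm


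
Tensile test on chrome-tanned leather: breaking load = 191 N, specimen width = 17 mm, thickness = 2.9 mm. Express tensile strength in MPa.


3.87 MPa

Cross-section = 17 x 2.9 = 49.3 mm^2
TS = 191 / 49.3 = 3.87 MPa
(1 N/mm^2 = 1 MPa)


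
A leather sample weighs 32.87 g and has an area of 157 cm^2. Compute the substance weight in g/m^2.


Substance weight = mass / area x 10000
SW = 32.87 / 157 x 10000
SW = 2093.6 g/m^2


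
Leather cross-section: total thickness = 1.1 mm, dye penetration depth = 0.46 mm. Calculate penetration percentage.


41.8%

Penetration% = 0.46 / 1.1 x 100
Penetration = 41.8%


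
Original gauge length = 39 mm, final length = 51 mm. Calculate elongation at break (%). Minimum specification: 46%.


Extension = 51 - 39 = 12 mm
Elongation = 12 / 39 x 100 = 30.8%
Minimum required: 46%
Meets specification: No


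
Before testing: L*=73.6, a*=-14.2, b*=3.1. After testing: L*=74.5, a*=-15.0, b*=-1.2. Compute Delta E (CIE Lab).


dL = 74.5 - 73.6 = 0.9
da = -15.0 - (-14.2) = -0.8
db = -1.2 - 3.1 = -4.3
dE = sqrt((0.9)^2 + (-0.8)^2 + (-4.3)^2) = 4.47


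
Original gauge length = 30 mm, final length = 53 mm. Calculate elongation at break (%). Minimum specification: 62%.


Elongation = 76.7%
Meets spec: Yes

Extension = 53 - 30 = 23 mm
Elongation = 23 / 30 x 100 = 76.7%
Minimum required: 62%
Meets specification: Yes


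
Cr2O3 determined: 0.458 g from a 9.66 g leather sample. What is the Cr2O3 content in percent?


Cr2O3% = 0.458 / 9.66 x 100
Cr2O3% = 4.74%


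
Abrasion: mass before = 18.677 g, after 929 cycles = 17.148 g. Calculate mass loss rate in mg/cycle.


Mass loss = 18.677 - 17.148 = 1.529 g
Rate = 1.529 / 929 x 1000 = 1.646 mg/cycle


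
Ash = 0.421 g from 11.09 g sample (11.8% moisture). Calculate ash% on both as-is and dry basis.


As-is ash% = 0.421 / 11.09 x 100 = 3.80%
Dry mass = 11.09 x (100 - 11.8) / 100 = 9.78138 g
Dry-basis ash% = 0.421 / 9.78138 x 100 = 4.30%


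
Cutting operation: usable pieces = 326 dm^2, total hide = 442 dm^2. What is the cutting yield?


Yield = usable / total x 100
Yield = 326 / 442 x 100 = 73.8%


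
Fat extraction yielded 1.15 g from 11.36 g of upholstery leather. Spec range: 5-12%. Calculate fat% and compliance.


Fat content = 10.1%
Compliant: Yes

Fat% = 1.15 / 11.36 x 100 = 10.1%
Spec range: 5-12%
Compliant: Yes


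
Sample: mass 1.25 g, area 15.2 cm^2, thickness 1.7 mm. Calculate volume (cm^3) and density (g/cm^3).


Thickness in cm = 1.7 / 10 = 0.17 cm
Volume = 15.2 x 0.17 = 2.584 cm^3
Density = 1.25 / 2.584 = 0.484 g/cm^3


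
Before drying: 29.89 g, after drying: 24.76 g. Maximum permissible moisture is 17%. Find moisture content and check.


MC = (29.89 - 24.76) / 29.89 x 100 = 17.2%
Maximum: 17%
Acceptable: No


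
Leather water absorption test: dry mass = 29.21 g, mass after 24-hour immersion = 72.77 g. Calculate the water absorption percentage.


Water absorbed = 72.77 - 29.21 = 43.56 g
WA% = 43.56 / 29.21 x 100 = 149.1%


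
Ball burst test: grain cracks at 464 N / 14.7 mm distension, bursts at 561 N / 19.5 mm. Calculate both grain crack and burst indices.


Crack index = 31.6 N/mm
Burst index = 28.8 N/mm

Crack index = 464 / 14.7 = 31.6 N/mm
Burst index = 561 / 19.5 = 28.8 N/mm


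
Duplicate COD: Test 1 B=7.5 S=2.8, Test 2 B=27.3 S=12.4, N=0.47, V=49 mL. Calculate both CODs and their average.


COD1 = (7.5 - 2.8) x 0.47 x 8000 / 49 = 360.7 mg/L
COD2 = (27.3 - 12.4) x 0.47 x 8000 / 49 = 1143.3 mg/L
Average = (360.7 + 1143.3) / 2 = 752.0 mg/L


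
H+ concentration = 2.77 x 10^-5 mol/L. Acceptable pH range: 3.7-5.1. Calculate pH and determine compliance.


pH = 4.56
Compliant: Yes

pH = -log10(2.77 x 10^-5) = 4.56
Range: 3.7 to 5.1
Compliant: Yes


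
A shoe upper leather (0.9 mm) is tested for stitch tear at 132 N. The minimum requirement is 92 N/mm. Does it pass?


STS = 132 / 0.9 = 146.7 N/mm
Minimum required: 92 N/mm
Passes: Yes


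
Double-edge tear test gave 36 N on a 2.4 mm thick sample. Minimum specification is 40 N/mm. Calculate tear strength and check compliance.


Tear strength = 36 / 2.4 = 15.0 N/mm
Required minimum = 40 N/mm
Compliant: No


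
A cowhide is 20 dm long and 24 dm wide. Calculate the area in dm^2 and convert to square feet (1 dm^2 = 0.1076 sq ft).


480 dm^2
51.65 sq ft


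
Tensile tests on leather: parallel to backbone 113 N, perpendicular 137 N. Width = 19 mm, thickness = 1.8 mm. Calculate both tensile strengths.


Area = 19 x 1.8 = 34.2 mm^2
TS (parallel) = 113 / 34.2 = 3.30 N/mm^2
TS (perpendicular) = 137 / 34.2 = 4.01 N/mm^2


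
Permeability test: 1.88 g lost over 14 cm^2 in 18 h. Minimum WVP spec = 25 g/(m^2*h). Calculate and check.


WVP = 1.88 / (14 x 18) x 10000 = 74.60 g/(m^2*h)
Minimum: 25 g/(m^2*h)
Meets spec: Yes


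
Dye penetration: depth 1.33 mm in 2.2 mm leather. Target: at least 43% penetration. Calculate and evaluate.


Penetration = 60.5%
Meets target: Yes

Penetration = 1.33 / 2.2 x 100 = 60.5%
Target: 43%
Meets target: Yes


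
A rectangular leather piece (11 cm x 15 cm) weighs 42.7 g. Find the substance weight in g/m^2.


2587.9 g/m^2

Area = 11 x 15 = 165 cm^2
SW = 42.7 / 165 x 10000 = 2587.9 g/m^2


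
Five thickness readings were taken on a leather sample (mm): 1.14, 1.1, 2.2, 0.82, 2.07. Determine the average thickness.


Sum = 1.14 + 1.1 + 2.2 + 0.82 + 2.07 = 7.33
Average = 7.33 / 5 = 1.47 mm


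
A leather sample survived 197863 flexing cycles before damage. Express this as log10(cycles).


5.30

log10(197863) = 5.30


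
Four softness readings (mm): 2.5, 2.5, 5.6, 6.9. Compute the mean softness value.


Sum = 2.5 + 2.5 + 5.6 + 6.9
Mean = 17.5 / 4 = 4.38 mm


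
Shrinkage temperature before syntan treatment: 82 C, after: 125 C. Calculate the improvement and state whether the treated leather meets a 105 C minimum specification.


Improvement = 43 C
Meets 105 C spec: Yes

Improvement = 125 - 82 = 43 C
Spec check: 125 C >= 105 C? Yes


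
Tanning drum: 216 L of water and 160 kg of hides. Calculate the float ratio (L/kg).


1.4

Float ratio = water / hide weight
Ratio = 216 / 160 = 1.4


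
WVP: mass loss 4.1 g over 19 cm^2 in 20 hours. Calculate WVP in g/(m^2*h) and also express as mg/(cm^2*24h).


WVP = 107.89 g/(m^2*h)
Daily rate = 258.95 mg/(cm^2*24h)

WVP = 4.1 / (19 x 20) x 10000 = 107.89 g/(m^2*h)
Mass loss in mg = 4.1 x 1000 = 4100 mg
Per cm^2 per 24h in mg: 4100 x 24 / (19 x 20) = 98400 / 380 = 258.95 mg/(cm^2*24h)


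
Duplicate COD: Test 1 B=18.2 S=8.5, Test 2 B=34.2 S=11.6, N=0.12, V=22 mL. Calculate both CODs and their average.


COD1 = 423.3 mg/L
COD2 = 986.2 mg/L
Average = 704.8 mg/L

COD1 = (18.2 - 8.5) x 0.12 x 8000 / 22 = 423.3 mg/L
COD2 = (34.2 - 11.6) x 0.12 x 8000 / 22 = 986.2 mg/L
Average = (423.3 + 986.2) / 2 = 704.8 mg/L


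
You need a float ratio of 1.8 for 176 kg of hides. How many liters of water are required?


Water = hide weight x target ratio
Water = 176 x 1.8 = 316.8 L


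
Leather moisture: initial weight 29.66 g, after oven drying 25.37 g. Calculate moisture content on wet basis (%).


14.5%


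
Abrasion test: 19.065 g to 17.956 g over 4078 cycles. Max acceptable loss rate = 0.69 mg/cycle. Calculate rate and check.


Loss = 19.065 - 17.956 = 1.109 g
Rate = 1.109 g / 4078 cycles x 1000 = 0.272 mg/cycle
Max = 0.69 mg/cycle
Passes: Yes


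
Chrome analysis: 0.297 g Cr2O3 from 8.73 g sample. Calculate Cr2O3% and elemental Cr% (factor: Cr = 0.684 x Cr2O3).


Cr2O3 = 3.40%
Cr = 2.33%


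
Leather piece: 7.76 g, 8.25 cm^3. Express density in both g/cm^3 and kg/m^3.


0.941 g/cm^3
941 kg/m^3

Density = 7.76 / 8.25 = 0.941 g/cm^3
Convert: 0.941 x 1000 = 941 kg/m^3


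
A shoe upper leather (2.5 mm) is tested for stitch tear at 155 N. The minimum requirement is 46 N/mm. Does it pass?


STS = 62.0 N/mm
Passes: Yes


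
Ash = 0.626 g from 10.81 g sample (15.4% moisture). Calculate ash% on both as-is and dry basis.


As-is ash = 5.79%
Dry-basis ash = 6.85%


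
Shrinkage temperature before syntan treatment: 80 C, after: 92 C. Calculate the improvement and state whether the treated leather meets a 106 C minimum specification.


Improvement = 92 - 80 = 12 C
Spec check: 92 C >= 106 C? No


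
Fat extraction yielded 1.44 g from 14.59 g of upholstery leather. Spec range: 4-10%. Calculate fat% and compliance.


Fat content = 9.9%
Compliant: Yes


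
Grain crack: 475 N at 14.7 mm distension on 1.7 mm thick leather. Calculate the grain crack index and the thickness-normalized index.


Crack index = 32.3 N/mm
Normalized index = 19.0 N/mm per mm

Crack index = 475 / 14.7 = 32.3 N/mm
Normalized = 32.3 / 1.7 = 19.0 N/mm per mm


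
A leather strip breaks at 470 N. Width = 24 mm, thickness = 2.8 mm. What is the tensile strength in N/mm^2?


Cross-sectional area = 24 x 2.8 = 67.2 mm^2
Tensile strength = 470 / 67.2 = 6.99 N/mm^2


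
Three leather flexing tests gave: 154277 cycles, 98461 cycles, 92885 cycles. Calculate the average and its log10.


Average = 115208 cycles
log10 = 5.06

Average = (154277 + 98461 + 92885) / 3 = 115208 cycles
log10(115208) = 5.06


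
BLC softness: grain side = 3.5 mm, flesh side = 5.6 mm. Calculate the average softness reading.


4.55 mm

Average = (3.5 + 5.6) / 2
Average = 4.55 mm


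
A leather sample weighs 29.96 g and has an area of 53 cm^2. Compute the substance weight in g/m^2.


Substance weight = mass / area x 10000
SW = 29.96 / 53 x 10000
SW = 5652.8 g/m^2


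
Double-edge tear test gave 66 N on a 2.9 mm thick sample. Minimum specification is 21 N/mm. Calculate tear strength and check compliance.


Tear strength = 22.8 N/mm
Compliant: Yes

Tear strength = 66 / 2.9 = 22.8 N/mm
Required minimum = 21 N/mm
Compliant: Yes


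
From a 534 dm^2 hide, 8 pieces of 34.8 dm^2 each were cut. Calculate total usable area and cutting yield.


Total usable = 8 x 34.8 = 278.4 dm^2
Yield = 278.4 / 534 x 100 = 52.1%


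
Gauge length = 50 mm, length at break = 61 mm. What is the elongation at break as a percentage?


22.0%

Extension = 61 - 50 = 11 mm
Elongation = 11 / 50 x 100 = 22.0%


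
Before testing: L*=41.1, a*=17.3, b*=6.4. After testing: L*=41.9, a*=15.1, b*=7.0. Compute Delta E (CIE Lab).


dL = 41.9 - 41.1 = 0.8
da = 15.1 - 17.3 = -2.2
db = 7.0 - 6.4 = 0.6
dE = sqrt((0.8)^2 + (-2.2)^2 + (0.6)^2) = 2.42


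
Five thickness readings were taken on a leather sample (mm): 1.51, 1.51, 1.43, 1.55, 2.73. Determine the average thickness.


Sum = 1.51 + 1.51 + 1.43 + 1.55 + 2.73 = 8.73
Average = 8.73 / 5 = 1.75 mm


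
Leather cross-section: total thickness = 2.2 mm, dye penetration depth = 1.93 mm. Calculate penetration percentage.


87.7%


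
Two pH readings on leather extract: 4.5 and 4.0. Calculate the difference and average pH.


Difference = |4.5 - 4.0| = 0.5
Average = (4.5 + 4.0) / 2 = 4.25


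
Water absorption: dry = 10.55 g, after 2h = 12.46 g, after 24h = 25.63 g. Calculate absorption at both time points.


WA (2h) = (12.46 - 10.55) / 10.55 x 100 = 18.1%
WA (24h) = (25.63 - 10.55) / 10.55 x 100 = 142.9%


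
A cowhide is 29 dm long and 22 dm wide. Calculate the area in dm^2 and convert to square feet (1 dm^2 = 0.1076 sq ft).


638 dm^2
68.65 sq ft

Area = 29 x 22 = 638 dm^2
Conversion: 638 x 0.1076 = 68.65 sq ft


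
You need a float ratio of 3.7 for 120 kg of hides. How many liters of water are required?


444.0 L


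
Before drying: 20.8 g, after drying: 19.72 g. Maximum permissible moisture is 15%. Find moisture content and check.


Moisture content = 5.2%
Acceptable: Yes

MC = (20.8 - 19.72) / 20.8 x 100 = 5.2%
Maximum: 15%
Acceptable: Yes


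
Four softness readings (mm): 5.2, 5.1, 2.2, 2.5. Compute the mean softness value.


3.75 mm


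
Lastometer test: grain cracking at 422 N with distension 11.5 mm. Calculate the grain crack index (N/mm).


36.7 N/mm


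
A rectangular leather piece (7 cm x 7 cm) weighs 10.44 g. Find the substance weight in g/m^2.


Area = 7 x 7 = 49 cm^2
SW = 10.44 / 49 x 10000 = 2130.6 g/m^2


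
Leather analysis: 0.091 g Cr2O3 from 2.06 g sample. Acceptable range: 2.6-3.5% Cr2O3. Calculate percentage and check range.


Cr2O3% = 0.091 / 2.06 x 100 = 4.42%
Acceptable range: 2.6 to 3.5%
Within range: No


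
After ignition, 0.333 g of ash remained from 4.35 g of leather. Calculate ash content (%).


Ash% = 0.333 / 4.35 x 100
Ash% = 7.66%


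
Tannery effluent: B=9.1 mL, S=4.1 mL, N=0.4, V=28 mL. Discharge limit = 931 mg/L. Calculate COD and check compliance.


COD = (9.1 - 4.1) x 0.4 x 8000 / 28 = 571.4 mg/L
Limit: 931 mg/L
Compliant: Yes


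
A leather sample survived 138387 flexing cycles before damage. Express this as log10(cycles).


log10(138387) = 5.14


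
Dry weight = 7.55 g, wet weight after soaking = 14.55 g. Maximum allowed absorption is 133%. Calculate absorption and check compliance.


WA = (14.55 - 7.55) / 7.55 x 100 = 92.7%
Maximum allowed: 133%
Compliant: Yes


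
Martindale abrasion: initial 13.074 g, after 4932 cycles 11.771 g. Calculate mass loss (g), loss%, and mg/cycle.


Mass loss = 1.303 g
Loss = 9.97%
Rate = 0.264 mg/cycle

Loss = 13.074 - 11.771 = 1.303 g
Loss% = 1.303 / 13.074 x 100 = 9.97%
Rate = 1.303 / 4932 x 1000 = 0.264 mg/cycle


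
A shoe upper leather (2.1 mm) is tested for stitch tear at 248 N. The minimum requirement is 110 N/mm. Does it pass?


STS = 118.1 N/mm
Passes: Yes

STS = 248 / 2.1 = 118.1 N/mm
Minimum required: 110 N/mm
Passes: Yes


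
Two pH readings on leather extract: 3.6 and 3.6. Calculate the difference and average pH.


Difference = |3.6 - 3.6| = 0.0
Average = (3.6 + 3.6) / 2 = 3.60


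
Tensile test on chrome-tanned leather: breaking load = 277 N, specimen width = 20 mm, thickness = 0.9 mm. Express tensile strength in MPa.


Cross-section = 20 x 0.9 = 18.0 mm^2
TS = 277 / 18.0 = 15.39 MPa
(1 N/mm^2 = 1 MPa)


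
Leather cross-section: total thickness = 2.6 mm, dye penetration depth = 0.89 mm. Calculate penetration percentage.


34.2%


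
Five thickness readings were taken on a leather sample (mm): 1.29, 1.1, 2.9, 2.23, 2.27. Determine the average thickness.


Sum = 1.29 + 1.1 + 2.9 + 2.23 + 2.27 = 9.79
Average = 9.79 / 5 = 1.96 mm


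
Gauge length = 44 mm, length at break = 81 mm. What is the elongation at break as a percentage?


Extension = 81 - 44 = 37 mm
Elongation = 37 / 44 x 100 = 84.1%


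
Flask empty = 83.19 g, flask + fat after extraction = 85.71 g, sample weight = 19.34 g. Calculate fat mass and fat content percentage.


Fat mass = 2.52 g
Fat content = 13.0%

Fat mass = 85.71 - 83.19 = 2.52 g
Fat% = 2.52 / 19.34 x 100 = 13.0%


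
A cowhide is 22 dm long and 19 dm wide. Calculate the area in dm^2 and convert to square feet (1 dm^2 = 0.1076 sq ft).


Area = 22 x 19 = 418 dm^2
Conversion: 418 x 0.1076 = 44.98 sq ft


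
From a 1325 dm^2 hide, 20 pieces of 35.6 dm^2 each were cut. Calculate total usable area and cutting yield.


Usable area = 712.0 dm^2
Yield = 53.7%

Total usable = 20 x 35.6 = 712.0 dm^2
Yield = 712.0 / 1325 x 100 = 53.7%


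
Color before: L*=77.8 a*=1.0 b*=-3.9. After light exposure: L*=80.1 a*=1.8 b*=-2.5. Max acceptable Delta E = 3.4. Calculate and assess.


Delta E = 2.81
Passes: Yes

dL = 2.3, da = 0.8, db = 1.4
dE = sqrt((2.3)^2 + (0.8)^2 + (1.4)^2) = 2.81
Max = 3.4
Passes: Yes


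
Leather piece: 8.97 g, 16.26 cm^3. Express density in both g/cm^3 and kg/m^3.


0.552 g/cm^3
552 kg/m^3

Density = 8.97 / 16.26 = 0.552 g/cm^3
Convert: 0.552 x 1000 = 552 kg/m^3


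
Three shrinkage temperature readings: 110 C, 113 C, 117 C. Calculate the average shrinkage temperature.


113.3 C


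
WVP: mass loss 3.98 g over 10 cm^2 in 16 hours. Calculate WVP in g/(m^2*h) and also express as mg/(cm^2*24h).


WVP = 248.75 g/(m^2*h)
Daily rate = 597.00 mg/(cm^2*24h)


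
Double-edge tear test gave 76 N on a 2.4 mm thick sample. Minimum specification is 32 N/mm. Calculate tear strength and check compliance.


Tear strength = 31.7 N/mm
Compliant: No

Tear strength = 76 / 2.4 = 31.7 N/mm
Required minimum = 32 N/mm
Compliant: No


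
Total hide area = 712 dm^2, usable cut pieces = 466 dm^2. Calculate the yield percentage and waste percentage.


Yield = 65.4%
Waste = 34.6%

Yield = 466 / 712 x 100 = 65.4%
Waste = 712 - 466 = 246 dm^2
Waste% = 100 - 65.4 = 34.6%


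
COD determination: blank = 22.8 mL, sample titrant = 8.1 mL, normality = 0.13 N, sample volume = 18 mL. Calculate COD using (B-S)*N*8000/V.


849.3 mg/L

COD = (22.8 - 8.1) x 0.13 x 8000 / 18
COD = 14.7 x 0.13 x 8000 / 18
COD = 849.3 mg/L


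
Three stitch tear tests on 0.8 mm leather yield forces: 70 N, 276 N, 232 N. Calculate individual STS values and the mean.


STS1 = 87.5 N/mm
STS2 = 345.0 N/mm
STS3 = 290.0 N/mm
Mean = 240.8 N/mm

STS1 = 70 / 0.8 = 87.5 N/mm
STS2 = 276 / 0.8 = 345.0 N/mm
STS3 = 232 / 0.8 = 290.0 N/mm
Mean = (87.5 + 345.0 + 290.0) / 3 = 240.8 N/mm


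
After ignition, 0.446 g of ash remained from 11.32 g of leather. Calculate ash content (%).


Ash% = 0.446 / 11.32 x 100
Ash% = 3.94%


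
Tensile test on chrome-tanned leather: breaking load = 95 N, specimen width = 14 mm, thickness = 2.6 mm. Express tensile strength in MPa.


2.61 MPa

Cross-section = 14 x 2.6 = 36.4 mm^2
TS = 95 / 36.4 = 2.61 MPa
(1 N/mm^2 = 1 MPa)


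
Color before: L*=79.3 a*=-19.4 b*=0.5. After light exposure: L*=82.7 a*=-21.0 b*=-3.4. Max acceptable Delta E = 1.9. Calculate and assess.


dL = 3.4, da = -1.6, db = -3.9
dE = sqrt((3.4)^2 + (-1.6)^2 + (-3.9)^2) = 5.42
Max = 1.9
Passes: No


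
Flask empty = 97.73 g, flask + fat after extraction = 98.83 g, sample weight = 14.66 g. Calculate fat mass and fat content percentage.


Fat mass = 98.83 - 97.73 = 1.10 g
Fat% = 1.10 / 14.66 x 100 = 7.5%


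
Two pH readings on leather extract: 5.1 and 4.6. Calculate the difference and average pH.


Difference = 0.5
Average pH = 4.85

Difference = |5.1 - 4.6| = 0.5
Average = (5.1 + 4.6) / 2 = 4.85


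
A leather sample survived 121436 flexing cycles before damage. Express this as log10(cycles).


5.08

log10(121436) = 5.08


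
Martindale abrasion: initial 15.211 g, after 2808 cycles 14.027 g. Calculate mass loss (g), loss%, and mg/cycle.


Mass loss = 1.184 g
Loss = 7.78%
Rate = 0.422 mg/cycle

Loss = 15.211 - 14.027 = 1.184 g
Loss% = 1.184 / 15.211 x 100 = 7.78%
Rate = 1.184 / 2808 x 1000 = 0.422 mg/cycle


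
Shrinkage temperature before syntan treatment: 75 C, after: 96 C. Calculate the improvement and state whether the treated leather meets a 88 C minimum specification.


Improvement = 96 - 75 = 21 C
Spec check: 96 C >= 88 C? Yes


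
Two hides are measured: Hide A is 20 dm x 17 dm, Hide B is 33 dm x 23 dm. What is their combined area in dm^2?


Hide A area = 20 x 17 = 340 dm^2
Hide B area = 33 x 23 = 759 dm^2
Total = 340 + 759 = 1099 dm^2


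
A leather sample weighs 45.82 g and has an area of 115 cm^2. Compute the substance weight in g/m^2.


Substance weight = mass / area x 10000
SW = 45.82 / 115 x 10000
SW = 3984.3 g/m^2


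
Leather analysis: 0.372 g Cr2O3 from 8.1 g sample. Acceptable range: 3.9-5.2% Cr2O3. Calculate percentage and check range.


Cr2O3% = 0.372 / 8.1 x 100 = 4.59%
Acceptable range: 3.9 to 5.2%
Within range: Yes


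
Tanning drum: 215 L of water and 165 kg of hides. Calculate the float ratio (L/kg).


1.3

Float ratio = water / hide weight
Ratio = 215 / 165 = 1.3


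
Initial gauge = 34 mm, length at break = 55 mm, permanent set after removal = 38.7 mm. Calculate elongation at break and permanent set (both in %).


Elongation at break = 61.8%
Permanent set = 13.8%


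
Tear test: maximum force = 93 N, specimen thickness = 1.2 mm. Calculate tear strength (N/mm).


77.5 N/mm

Tear strength = force / thickness
Tear = 93 / 1.2 = 77.5 N/mm


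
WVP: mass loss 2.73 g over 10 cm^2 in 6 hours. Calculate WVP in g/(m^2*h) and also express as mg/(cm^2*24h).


WVP = 2.73 / (10 x 6) x 10000 = 455.00 g/(m^2*h)
Mass loss in mg = 2.73 x 1000 = 2730 mg
Per cm^2 per 24h in mg: 2730 x 24 / (10 x 6) = 65520 / 60 = 1092.00 mg/(cm^2*24h)


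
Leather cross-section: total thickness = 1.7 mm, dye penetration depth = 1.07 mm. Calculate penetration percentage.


62.9%


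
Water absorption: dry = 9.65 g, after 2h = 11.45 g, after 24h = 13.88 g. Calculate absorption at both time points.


WA (2h) = (11.45 - 9.65) / 9.65 x 100 = 18.7%
WA (24h) = (13.88 - 9.65) / 9.65 x 100 = 43.8%


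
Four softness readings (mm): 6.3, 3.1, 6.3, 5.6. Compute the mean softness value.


Sum = 6.3 + 3.1 + 6.3 + 5.6
Mean = 21.3 / 4 = 5.33 mm


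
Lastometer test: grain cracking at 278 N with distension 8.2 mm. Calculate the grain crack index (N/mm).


Grain crack index = force / distension
Index = 278 / 8.2 = 33.9 N/mm


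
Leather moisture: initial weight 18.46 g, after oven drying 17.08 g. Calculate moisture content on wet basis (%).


7.5%

Moisture = 18.46 - 17.08 = 1.38 g
MC = 1.38 / 18.46 x 100 = 7.5%


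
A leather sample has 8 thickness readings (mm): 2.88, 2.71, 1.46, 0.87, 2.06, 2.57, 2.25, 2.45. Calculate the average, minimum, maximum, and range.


Average = 2.16 mm
Min = 0.87 mm
Max = 2.88 mm
Range = 2.01 mm
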